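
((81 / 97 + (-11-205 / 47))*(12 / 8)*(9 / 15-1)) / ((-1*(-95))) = 198681 / 2165525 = 0.09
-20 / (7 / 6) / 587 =-120 / 4109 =-0.03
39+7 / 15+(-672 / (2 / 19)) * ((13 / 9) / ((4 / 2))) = -22856 / 5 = -4571.20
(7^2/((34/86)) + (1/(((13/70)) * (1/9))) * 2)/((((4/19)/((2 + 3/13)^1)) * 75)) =26894861/861900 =31.20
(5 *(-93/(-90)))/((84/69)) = 713/168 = 4.24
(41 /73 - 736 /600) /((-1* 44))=331 /21900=0.02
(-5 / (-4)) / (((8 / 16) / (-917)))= -4585 / 2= -2292.50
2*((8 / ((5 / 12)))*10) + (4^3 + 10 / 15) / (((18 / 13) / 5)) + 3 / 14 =233503 / 378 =617.73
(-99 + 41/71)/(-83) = 6988/5893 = 1.19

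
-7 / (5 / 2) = -14 / 5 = -2.80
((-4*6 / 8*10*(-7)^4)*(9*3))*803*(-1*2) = 3123364860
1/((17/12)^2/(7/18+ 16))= 8.17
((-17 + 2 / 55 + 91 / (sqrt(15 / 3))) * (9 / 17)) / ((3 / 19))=79.57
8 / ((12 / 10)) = 20 / 3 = 6.67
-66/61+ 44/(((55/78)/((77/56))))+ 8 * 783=1936359/305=6348.72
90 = 90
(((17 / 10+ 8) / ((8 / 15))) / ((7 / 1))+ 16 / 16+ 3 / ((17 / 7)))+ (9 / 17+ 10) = 29251 / 1904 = 15.36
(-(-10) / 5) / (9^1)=0.22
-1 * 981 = -981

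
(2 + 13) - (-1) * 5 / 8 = 15.62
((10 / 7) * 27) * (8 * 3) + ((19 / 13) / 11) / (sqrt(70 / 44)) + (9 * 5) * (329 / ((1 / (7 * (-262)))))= -190060110 / 7 + 19 * sqrt(770) / 5005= -27151444.18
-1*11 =-11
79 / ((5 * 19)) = 79 / 95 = 0.83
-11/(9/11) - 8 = -193/9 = -21.44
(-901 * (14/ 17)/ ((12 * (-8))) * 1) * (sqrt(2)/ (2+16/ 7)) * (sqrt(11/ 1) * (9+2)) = 28567 * sqrt(22)/ 1440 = 93.05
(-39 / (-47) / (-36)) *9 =-39 / 188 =-0.21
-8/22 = -4/11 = -0.36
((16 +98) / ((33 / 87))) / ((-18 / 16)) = -8816 / 33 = -267.15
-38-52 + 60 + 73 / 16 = -407 / 16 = -25.44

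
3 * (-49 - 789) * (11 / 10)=-13827 / 5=-2765.40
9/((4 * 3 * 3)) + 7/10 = 19/20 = 0.95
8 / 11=0.73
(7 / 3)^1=7 / 3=2.33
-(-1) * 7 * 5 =35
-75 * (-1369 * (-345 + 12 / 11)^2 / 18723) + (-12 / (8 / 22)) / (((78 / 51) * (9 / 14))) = 19101095314226 / 29451279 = 648565.90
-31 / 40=-0.78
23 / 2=11.50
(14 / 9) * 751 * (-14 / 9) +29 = -144847 / 81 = -1788.23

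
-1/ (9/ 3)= -1/ 3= -0.33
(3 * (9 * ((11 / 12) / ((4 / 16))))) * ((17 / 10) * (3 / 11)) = 459 / 10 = 45.90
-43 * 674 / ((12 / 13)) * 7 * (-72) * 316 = 5000438352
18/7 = 2.57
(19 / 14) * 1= 19 / 14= 1.36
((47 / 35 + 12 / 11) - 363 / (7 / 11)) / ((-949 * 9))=0.07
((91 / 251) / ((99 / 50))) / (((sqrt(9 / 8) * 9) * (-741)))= -700 * sqrt(2) / 38242611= -0.00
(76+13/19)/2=1457/38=38.34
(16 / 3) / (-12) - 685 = -6169 / 9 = -685.44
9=9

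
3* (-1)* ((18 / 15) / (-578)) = 9 / 1445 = 0.01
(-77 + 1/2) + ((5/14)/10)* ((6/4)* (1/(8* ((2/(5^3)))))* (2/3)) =-34147/448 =-76.22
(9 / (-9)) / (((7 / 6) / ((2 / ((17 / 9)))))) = -108 / 119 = -0.91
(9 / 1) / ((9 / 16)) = 16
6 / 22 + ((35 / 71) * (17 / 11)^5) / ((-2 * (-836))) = 5263882171 / 19118686312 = 0.28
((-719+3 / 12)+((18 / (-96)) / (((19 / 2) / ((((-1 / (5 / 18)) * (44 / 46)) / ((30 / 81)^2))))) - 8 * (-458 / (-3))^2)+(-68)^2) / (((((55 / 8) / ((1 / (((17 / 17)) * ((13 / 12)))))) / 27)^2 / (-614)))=41135271974222540544 / 27925665625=1473027448.18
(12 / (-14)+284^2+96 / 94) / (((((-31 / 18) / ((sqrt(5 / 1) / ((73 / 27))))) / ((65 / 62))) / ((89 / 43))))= -37302943177890 * sqrt(5) / 992454491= -84046.09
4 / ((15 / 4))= 16 / 15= 1.07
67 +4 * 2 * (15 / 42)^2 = 3333 / 49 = 68.02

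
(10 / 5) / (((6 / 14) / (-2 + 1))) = -14 / 3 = -4.67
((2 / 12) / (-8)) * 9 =-3 / 16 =-0.19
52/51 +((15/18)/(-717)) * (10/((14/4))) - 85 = -21497227/255969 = -83.98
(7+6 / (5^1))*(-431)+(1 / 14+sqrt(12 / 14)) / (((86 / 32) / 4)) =-5318811 / 1505+64*sqrt(42) / 301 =-3532.72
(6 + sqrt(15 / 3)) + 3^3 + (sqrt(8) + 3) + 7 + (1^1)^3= 49.06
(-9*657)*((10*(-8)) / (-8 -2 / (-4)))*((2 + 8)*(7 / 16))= -275940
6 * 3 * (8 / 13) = 144 / 13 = 11.08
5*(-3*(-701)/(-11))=-10515/11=-955.91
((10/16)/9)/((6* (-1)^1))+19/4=2047/432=4.74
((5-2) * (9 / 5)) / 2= 27 / 10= 2.70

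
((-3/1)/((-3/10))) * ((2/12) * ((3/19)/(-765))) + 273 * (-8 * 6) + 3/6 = -76183751/5814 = -13103.50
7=7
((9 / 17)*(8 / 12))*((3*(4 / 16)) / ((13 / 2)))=9 / 221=0.04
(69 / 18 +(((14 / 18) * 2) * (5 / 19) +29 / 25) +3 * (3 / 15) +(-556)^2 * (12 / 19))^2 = 2786848692156232729 / 73102500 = 38122481339.98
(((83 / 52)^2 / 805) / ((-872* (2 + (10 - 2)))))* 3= -20667 / 18980998400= -0.00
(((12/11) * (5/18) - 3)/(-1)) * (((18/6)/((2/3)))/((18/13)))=1157/132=8.77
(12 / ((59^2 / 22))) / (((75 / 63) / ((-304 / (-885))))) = 561792 / 25672375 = 0.02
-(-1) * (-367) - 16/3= -1117/3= -372.33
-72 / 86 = -36 / 43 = -0.84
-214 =-214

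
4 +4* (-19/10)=-18/5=-3.60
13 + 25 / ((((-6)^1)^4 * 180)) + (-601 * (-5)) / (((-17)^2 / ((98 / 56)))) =420640277 / 13483584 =31.20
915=915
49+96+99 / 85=12424 / 85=146.16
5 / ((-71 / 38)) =-190 / 71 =-2.68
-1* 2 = -2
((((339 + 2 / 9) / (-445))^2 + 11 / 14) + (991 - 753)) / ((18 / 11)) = 146.28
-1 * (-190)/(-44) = -95/22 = -4.32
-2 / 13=-0.15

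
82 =82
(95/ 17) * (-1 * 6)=-570/ 17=-33.53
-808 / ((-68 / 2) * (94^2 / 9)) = 909 / 37553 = 0.02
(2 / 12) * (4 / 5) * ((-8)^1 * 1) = -16 / 15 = -1.07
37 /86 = 0.43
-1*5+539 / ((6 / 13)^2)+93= 94259 / 36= 2618.31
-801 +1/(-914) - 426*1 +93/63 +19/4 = -46863107/38388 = -1220.77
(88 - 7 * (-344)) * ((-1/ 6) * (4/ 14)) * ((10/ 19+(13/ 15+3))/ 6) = -520832/ 5985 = -87.02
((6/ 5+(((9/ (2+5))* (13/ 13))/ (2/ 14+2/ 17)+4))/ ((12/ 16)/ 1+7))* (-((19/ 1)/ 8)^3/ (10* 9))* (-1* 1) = 10775489/ 55353600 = 0.19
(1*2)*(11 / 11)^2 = 2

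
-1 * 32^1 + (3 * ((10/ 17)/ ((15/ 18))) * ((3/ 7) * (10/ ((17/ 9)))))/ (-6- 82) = -713311/ 22253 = -32.05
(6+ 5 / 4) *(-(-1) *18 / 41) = 261 / 82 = 3.18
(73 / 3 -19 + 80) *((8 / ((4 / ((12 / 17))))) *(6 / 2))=6144 / 17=361.41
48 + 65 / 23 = 1169 / 23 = 50.83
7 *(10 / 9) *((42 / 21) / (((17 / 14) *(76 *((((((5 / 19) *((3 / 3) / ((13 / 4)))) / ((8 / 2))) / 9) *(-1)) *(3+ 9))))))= -637 / 102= -6.25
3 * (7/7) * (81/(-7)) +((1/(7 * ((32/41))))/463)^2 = -373393067375/10756178944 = -34.71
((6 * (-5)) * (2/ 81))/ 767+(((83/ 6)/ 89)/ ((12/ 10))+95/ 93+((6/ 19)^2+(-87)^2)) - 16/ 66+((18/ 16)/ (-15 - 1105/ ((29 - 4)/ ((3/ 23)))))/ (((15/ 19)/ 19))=10935414837371926049/ 1444820085247968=7568.70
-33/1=-33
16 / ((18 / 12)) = 32 / 3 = 10.67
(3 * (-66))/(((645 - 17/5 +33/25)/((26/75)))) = -1716/16073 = -0.11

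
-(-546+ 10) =536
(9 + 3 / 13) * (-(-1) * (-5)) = -600 / 13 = -46.15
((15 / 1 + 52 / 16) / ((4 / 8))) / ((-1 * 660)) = -73 / 1320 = -0.06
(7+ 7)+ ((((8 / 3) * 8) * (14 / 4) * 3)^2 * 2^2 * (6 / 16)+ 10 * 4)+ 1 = 75319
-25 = -25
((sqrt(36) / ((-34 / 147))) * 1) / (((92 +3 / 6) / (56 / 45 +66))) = -17444 / 925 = -18.86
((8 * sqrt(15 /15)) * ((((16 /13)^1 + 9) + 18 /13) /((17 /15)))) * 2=36240 /221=163.98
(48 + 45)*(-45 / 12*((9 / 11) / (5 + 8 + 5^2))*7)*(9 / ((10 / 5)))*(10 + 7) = -13446405 / 3344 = -4021.05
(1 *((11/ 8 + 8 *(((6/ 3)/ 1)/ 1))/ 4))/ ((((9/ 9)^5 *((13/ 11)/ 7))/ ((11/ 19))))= 117733/ 7904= 14.90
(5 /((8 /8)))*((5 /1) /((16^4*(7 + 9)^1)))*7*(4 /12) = 175 /3145728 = 0.00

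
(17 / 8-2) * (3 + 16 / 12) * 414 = 897 / 4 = 224.25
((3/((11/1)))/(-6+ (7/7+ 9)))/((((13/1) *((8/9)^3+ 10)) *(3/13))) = 729/343288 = 0.00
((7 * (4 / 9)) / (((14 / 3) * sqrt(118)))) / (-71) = -sqrt(118) / 12567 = -0.00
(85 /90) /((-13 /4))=-34 /117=-0.29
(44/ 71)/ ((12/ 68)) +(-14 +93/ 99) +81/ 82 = -8.56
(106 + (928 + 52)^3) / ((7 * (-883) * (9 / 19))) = -5960883338 / 18543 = -321462.73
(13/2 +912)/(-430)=-1837/860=-2.14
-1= -1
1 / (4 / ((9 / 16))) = 9 / 64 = 0.14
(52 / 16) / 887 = 13 / 3548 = 0.00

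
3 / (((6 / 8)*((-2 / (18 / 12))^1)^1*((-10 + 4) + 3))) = 1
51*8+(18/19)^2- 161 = 89491/361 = 247.90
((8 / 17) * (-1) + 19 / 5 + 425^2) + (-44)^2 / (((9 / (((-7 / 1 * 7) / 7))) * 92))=3177867476 / 17595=180611.96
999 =999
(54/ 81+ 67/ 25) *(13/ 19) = 3263/ 1425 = 2.29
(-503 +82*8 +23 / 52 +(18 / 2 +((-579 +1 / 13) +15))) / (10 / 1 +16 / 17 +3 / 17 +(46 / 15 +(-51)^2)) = -5323635 / 34677344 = -0.15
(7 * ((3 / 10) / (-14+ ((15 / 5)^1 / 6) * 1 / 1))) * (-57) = 133 / 15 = 8.87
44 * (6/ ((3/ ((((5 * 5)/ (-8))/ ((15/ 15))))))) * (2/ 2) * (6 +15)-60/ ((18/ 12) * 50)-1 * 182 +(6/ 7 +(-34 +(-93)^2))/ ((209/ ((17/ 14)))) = -605011863/ 102410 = -5907.74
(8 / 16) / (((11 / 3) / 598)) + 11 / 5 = 4606 / 55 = 83.75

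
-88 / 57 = -1.54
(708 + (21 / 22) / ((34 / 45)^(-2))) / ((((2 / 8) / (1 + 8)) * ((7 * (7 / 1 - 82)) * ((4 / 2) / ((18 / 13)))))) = -21043784 / 625625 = -33.64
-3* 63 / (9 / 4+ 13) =-756 / 61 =-12.39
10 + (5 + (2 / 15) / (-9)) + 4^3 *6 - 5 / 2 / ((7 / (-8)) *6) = 377491 / 945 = 399.46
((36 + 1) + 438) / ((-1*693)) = -475 / 693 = -0.69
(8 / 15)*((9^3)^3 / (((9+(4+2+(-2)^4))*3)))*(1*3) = 1033121304 / 155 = 6665298.74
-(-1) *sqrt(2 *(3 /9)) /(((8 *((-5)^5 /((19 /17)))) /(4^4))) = -608 *sqrt(6) /159375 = -0.01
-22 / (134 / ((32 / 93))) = -352 / 6231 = -0.06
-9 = -9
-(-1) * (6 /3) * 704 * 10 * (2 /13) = 28160 /13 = 2166.15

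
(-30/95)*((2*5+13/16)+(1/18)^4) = -567527/166212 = -3.41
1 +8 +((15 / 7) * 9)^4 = 332172234 / 2401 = 138347.45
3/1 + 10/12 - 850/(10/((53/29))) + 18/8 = -51943/348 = -149.26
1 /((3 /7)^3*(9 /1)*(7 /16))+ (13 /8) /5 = 34519 /9720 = 3.55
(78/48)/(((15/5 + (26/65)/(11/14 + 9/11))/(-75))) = -1204125/32104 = -37.51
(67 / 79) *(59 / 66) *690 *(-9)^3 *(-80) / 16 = 1656998775 / 869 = 1906788.00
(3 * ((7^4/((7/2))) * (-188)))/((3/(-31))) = 3998008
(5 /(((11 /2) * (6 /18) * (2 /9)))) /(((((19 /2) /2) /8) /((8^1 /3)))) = 11520 /209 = 55.12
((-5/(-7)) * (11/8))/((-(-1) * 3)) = 55/168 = 0.33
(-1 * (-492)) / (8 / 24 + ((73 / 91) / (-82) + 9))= 11013912 / 208717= 52.77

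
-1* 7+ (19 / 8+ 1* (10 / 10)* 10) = 43 / 8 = 5.38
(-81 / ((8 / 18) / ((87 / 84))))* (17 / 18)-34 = -47549 / 224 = -212.27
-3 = -3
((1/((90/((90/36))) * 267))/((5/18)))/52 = 1/138840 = 0.00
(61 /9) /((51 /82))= 5002 /459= 10.90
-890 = -890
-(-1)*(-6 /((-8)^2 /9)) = -27 /32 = -0.84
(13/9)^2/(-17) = -169/1377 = -0.12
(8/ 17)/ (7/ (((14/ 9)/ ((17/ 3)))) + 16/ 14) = 112/ 6341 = 0.02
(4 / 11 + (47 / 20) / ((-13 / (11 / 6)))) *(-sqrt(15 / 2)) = -553 *sqrt(30) / 34320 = -0.09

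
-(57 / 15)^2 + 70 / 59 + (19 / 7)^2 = -425426 / 72275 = -5.89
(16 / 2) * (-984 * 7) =-55104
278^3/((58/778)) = 8357646328/29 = 288194700.97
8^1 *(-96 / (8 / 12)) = -1152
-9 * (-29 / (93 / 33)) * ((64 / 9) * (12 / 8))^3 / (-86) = -5226496 / 3999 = -1306.95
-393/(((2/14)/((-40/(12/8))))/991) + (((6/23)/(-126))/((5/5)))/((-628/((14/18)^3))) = 2296514754233329/31589028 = 72699760.00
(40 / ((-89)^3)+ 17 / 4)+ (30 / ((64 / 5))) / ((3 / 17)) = 395486329 / 22559008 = 17.53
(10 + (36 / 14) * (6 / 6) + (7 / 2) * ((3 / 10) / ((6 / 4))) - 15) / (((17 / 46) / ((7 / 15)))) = -2.18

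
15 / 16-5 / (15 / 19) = -259 / 48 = -5.40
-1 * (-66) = 66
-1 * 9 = -9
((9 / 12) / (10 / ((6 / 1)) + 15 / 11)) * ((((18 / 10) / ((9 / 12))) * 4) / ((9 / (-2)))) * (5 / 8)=-33 / 100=-0.33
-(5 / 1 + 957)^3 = -890277128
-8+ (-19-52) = -79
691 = 691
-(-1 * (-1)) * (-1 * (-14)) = -14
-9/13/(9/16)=-16/13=-1.23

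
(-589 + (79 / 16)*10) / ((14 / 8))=-4317 / 14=-308.36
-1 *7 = -7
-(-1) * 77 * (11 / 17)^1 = 847 / 17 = 49.82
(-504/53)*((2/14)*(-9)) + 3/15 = 3293/265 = 12.43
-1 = -1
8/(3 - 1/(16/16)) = 4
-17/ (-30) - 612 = -18343/ 30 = -611.43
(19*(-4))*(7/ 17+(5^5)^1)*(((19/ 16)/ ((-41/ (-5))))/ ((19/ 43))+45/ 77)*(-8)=1733331.39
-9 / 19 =-0.47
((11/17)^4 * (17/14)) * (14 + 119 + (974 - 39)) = 7818294/34391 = 227.34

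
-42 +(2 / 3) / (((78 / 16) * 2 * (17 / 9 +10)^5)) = -7657932397134 / 182331724991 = -42.00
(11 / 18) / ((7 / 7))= 11 / 18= 0.61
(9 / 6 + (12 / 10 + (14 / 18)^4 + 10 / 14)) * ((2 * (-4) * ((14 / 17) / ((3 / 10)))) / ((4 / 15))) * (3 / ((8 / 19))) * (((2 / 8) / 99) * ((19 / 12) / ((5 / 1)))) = -626749789 / 353349216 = -1.77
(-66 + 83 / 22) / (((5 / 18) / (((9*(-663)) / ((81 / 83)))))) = 75334701 / 55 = 1369721.84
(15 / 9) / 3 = 5 / 9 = 0.56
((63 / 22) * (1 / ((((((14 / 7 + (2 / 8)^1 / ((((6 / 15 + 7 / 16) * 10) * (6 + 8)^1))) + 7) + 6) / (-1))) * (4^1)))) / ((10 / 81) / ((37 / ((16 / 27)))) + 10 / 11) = -48794157 / 931566400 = -0.05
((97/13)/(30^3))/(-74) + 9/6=38960903/25974000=1.50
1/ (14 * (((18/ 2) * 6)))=1/ 756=0.00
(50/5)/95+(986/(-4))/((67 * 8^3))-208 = -271010967/1303552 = -207.90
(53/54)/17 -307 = -281773/918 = -306.94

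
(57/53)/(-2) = -0.54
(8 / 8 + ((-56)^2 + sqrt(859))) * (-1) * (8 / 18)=-12548 / 9 - 4 * sqrt(859) / 9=-1407.25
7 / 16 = 0.44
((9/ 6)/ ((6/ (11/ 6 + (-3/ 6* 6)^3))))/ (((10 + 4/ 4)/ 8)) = -151/ 33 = -4.58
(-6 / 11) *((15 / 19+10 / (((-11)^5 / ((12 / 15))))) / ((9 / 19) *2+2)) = -7246839 / 49603708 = -0.15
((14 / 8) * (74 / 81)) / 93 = 259 / 15066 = 0.02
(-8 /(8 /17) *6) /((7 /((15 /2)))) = -765 /7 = -109.29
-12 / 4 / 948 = -0.00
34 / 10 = 17 / 5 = 3.40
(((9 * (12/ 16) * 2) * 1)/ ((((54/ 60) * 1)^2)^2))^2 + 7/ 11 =275413343/ 649539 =424.01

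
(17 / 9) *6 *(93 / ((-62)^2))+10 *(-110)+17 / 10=-170194 / 155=-1098.03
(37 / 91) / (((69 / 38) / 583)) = 819698 / 6279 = 130.55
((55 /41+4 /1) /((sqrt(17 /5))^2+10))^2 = 1199025 /7546009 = 0.16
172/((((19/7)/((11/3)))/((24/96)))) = 58.09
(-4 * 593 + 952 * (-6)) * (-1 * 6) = 48504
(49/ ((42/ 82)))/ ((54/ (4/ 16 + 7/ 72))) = 7175/ 11664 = 0.62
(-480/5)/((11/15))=-1440/11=-130.91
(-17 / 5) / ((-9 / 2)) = 34 / 45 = 0.76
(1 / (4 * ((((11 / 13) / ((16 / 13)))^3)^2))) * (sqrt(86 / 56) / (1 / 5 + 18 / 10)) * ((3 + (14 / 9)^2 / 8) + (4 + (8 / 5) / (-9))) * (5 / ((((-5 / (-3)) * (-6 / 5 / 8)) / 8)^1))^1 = -96821313536 * sqrt(301) / 1004475087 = -1672.30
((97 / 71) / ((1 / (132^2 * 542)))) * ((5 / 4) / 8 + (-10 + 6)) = -3521064789 / 71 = -49592461.82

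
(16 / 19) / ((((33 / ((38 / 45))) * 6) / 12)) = 64 / 1485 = 0.04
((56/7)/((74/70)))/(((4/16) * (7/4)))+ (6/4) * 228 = 13294/37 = 359.30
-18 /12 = -3 /2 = -1.50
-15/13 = -1.15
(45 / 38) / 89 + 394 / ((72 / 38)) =3164909 / 15219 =207.96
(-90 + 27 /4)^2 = 110889 /16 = 6930.56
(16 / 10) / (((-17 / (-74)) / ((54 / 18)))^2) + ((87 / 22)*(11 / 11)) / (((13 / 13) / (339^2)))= 14455967499 / 31790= 454733.17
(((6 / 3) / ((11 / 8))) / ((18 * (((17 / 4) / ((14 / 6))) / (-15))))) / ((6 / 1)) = -560 / 5049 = -0.11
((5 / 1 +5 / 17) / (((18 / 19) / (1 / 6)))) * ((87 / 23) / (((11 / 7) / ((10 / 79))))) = 96425 / 339779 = 0.28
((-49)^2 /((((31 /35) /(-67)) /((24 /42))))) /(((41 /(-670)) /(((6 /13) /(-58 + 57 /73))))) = -944160596400 /69016571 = -13680.20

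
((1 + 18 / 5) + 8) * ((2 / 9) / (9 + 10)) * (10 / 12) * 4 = 28 / 57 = 0.49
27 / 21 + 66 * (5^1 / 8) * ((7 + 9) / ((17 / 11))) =50973 / 119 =428.34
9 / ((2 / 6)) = 27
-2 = -2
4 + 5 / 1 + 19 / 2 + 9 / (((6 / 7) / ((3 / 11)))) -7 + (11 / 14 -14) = 177 / 154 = 1.15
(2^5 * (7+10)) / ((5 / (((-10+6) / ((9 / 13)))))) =-628.62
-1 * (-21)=21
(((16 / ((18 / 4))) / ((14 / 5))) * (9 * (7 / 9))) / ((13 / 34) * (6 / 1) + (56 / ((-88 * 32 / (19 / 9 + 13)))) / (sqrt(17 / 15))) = 7120960 * sqrt(255) / 234906081 + 308056320 / 78302027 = 4.42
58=58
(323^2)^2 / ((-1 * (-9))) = 10884540241 / 9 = 1209393360.11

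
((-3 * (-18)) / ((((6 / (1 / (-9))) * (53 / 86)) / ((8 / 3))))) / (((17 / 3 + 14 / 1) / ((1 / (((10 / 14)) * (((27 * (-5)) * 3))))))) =4816 / 6332175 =0.00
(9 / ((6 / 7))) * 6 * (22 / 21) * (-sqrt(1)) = -66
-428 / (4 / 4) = -428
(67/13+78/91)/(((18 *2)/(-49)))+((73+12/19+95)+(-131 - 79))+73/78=-432277/8892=-48.61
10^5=100000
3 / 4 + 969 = 3879 / 4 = 969.75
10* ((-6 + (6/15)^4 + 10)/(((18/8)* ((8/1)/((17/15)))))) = 2.53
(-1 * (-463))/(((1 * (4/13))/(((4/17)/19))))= 6019/323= 18.63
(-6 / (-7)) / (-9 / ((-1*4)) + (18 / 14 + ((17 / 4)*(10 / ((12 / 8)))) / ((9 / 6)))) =216 / 5651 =0.04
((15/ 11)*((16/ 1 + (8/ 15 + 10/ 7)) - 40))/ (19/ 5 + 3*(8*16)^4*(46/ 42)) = -11570/ 339570853303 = -0.00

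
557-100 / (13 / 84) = -1159 / 13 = -89.15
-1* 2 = -2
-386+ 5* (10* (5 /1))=-136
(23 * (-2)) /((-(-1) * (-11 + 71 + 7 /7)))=-46 /61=-0.75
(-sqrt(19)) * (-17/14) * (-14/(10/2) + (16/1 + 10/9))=782 * sqrt(19)/45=75.75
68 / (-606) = -34 / 303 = -0.11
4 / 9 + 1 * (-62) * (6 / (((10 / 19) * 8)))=-15823 / 180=-87.91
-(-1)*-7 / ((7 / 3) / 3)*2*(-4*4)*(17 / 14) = 2448 / 7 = 349.71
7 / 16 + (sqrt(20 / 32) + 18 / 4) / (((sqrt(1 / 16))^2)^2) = 64 * sqrt(10) + 18439 / 16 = 1354.82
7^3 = 343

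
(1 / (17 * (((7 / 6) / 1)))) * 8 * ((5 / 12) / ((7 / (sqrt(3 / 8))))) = 5 * sqrt(6) / 833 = 0.01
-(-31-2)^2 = -1089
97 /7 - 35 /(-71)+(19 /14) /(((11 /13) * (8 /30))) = 890671 /43736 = 20.36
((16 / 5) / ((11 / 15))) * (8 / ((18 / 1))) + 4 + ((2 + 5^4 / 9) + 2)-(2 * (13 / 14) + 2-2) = 53726 / 693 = 77.53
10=10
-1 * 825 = -825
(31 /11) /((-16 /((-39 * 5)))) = 6045 /176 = 34.35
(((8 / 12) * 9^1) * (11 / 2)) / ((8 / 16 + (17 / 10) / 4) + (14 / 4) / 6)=3960 / 181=21.88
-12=-12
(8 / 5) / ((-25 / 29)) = -232 / 125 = -1.86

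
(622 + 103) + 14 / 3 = 2189 / 3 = 729.67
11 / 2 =5.50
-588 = -588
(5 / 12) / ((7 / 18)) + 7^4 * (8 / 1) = 268927 / 14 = 19209.07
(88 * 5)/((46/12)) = 2640/23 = 114.78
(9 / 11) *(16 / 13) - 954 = -136278 / 143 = -952.99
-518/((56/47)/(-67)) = 116513/4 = 29128.25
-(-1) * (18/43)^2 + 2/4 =2497/3698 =0.68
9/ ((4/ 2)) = 9/ 2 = 4.50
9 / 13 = 0.69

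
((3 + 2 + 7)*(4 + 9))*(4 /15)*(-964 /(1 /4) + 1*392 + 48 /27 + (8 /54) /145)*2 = -5638711936 /19575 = -288056.80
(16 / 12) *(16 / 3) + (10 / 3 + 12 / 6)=112 / 9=12.44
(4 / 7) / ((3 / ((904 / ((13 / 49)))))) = 649.03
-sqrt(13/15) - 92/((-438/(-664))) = -30544/219 - sqrt(195)/15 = -140.40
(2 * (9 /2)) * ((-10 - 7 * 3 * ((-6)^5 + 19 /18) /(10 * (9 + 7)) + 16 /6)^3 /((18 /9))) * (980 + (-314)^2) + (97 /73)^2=20342108646048461038602767 /43655168000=465972520047304.85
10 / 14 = 5 / 7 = 0.71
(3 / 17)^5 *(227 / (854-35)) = 6129 / 129206987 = 0.00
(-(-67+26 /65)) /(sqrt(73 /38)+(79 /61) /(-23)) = 1402531398 /717283495+655480197* sqrt(2774) /717283495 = 50.09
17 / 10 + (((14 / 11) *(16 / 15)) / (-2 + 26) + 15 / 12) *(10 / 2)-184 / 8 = -29239 / 1980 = -14.77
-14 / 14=-1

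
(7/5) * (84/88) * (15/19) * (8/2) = 882/209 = 4.22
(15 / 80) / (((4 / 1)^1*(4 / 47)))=141 / 256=0.55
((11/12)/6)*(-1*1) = -0.15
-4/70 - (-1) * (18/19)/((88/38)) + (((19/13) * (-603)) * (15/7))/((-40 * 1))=272071/5720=47.56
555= 555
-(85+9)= -94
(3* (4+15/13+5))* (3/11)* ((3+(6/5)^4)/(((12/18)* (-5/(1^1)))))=-513702/40625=-12.64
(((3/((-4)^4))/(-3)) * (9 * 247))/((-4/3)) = 6669/1024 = 6.51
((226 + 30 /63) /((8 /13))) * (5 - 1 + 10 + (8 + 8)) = 77285 /7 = 11040.71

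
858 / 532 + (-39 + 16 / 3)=-25579 / 798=-32.05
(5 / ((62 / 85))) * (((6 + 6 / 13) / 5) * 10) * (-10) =-357000 / 403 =-885.86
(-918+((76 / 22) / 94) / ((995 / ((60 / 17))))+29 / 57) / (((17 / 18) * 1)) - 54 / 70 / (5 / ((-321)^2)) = -16869.22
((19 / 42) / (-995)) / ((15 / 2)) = -19 / 313425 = -0.00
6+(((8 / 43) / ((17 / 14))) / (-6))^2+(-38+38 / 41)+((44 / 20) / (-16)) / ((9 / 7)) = -163945116559 / 5258112240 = -31.18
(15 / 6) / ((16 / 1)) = 5 / 32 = 0.16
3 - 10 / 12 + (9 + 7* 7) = 361 / 6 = 60.17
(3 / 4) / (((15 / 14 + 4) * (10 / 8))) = 42 / 355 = 0.12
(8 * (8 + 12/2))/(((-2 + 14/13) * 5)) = -24.27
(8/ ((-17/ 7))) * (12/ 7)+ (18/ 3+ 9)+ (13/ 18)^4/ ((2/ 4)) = 8831129/ 892296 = 9.90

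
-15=-15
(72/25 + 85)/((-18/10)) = -2197/45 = -48.82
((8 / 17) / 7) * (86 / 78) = 344 / 4641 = 0.07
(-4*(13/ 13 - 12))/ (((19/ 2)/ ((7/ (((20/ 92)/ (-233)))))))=-3301144/ 95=-34748.88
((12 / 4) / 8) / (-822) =-1 / 2192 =-0.00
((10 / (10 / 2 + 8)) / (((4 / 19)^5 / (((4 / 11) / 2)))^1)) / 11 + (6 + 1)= 15199311 / 402688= 37.74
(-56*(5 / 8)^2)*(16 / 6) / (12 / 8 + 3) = -350 / 27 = -12.96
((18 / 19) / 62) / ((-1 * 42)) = -3 / 8246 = -0.00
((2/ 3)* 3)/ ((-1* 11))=-0.18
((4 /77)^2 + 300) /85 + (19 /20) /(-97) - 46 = -8306540579 /195538420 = -42.48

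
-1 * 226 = -226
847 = 847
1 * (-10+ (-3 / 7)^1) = -10.43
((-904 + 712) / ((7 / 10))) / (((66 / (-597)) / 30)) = 5731200 / 77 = 74431.17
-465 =-465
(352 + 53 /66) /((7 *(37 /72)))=279420 /2849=98.08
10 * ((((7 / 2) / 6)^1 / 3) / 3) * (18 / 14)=0.83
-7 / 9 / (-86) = 7 / 774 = 0.01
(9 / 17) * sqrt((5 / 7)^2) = 45 / 119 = 0.38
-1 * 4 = -4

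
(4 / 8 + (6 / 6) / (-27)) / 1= 25 / 54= 0.46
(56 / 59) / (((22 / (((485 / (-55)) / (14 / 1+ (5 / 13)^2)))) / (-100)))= 45900400 / 17069349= 2.69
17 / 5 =3.40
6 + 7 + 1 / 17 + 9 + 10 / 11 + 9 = 5978 / 187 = 31.97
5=5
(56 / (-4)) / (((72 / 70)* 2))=-245 / 36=-6.81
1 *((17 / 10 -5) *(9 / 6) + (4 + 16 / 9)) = 149 / 180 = 0.83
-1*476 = -476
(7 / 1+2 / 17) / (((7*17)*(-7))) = -121 / 14161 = -0.01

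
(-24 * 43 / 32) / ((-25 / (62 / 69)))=1333 / 1150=1.16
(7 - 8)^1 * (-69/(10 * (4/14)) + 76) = -1037/20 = -51.85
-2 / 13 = -0.15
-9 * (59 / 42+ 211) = -1911.64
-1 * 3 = -3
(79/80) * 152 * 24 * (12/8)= 27018/5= 5403.60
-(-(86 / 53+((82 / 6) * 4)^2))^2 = -2034223292644 / 227529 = -8940501.18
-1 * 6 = -6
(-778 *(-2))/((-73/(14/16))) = -2723/146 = -18.65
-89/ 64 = -1.39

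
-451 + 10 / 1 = -441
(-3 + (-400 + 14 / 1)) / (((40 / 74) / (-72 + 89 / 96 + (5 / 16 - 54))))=172384961 / 1920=89783.83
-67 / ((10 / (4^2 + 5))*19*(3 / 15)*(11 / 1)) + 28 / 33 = -287 / 114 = -2.52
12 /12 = 1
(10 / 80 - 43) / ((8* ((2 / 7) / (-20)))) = 12005 / 32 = 375.16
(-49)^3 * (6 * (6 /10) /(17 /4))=-8470728 /85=-99655.62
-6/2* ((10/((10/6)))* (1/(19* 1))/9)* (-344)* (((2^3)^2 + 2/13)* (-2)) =-1147584/247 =-4646.09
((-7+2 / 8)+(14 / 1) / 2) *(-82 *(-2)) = 41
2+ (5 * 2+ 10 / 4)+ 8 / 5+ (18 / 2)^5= 59065.10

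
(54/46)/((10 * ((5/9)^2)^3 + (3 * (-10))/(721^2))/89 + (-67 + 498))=663864364577043/243738439887907877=0.00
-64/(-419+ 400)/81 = 0.04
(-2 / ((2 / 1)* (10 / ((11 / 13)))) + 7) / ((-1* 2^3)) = -899 / 1040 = -0.86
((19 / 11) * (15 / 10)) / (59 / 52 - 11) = -26 / 99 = -0.26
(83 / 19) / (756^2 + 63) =83 / 10860381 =0.00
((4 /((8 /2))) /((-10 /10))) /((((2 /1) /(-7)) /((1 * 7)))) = 49 /2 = 24.50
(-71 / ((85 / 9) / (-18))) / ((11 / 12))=138024 / 935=147.62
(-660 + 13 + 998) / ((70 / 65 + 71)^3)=0.00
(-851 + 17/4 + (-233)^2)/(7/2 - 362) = -213769/1434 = -149.07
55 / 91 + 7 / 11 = 1242 / 1001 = 1.24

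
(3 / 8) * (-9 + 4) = -15 / 8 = -1.88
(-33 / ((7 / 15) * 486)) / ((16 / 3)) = -55 / 2016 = -0.03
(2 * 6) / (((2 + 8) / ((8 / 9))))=16 / 15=1.07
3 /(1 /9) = 27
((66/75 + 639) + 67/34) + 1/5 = 545743/850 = 642.05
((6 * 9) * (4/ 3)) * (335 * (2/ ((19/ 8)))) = 20311.58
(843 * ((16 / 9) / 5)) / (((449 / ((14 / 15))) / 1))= 62944 / 101025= 0.62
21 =21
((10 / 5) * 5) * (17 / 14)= 85 / 7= 12.14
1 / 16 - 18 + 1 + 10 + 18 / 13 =-1155 / 208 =-5.55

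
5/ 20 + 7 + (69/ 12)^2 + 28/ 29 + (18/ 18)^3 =19617/ 464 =42.28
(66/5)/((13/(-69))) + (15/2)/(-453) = -1375633/19630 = -70.08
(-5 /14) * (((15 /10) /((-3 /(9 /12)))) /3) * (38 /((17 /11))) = 1045 /952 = 1.10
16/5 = 3.20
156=156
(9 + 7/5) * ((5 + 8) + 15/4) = 871/5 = 174.20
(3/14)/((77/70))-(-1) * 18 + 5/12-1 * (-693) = 711.61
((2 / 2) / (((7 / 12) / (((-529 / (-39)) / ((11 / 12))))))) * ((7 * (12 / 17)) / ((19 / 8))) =2437632 / 46189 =52.78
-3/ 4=-0.75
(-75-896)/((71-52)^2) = -971/361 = -2.69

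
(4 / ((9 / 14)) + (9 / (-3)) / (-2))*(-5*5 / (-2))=3475 / 36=96.53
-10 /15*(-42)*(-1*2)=-56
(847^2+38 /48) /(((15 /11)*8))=37879237 /576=65762.56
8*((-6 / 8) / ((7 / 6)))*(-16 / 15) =192 / 35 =5.49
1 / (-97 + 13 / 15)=-15 / 1442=-0.01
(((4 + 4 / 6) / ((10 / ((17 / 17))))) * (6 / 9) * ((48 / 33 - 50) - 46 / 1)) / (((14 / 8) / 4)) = -6656 / 99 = -67.23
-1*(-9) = 9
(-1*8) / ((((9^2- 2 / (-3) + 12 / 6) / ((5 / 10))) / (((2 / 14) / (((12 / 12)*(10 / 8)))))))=-48 / 8785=-0.01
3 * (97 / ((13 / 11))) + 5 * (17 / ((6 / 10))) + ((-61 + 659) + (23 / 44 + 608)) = 2736025 / 1716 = 1594.42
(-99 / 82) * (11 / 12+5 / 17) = -8151 / 5576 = -1.46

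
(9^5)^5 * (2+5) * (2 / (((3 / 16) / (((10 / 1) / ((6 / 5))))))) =446692081230486055234821600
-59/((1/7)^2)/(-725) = 2891/725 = 3.99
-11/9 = -1.22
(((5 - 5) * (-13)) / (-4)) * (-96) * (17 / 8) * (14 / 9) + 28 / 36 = 7 / 9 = 0.78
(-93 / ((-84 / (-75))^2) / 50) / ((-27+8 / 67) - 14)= 51925 / 1431584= 0.04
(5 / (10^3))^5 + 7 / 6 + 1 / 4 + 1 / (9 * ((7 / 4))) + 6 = 150800000000063 / 20160000000000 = 7.48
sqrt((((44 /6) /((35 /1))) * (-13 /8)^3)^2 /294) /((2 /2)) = 24167 * sqrt(6) /1128960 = 0.05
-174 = -174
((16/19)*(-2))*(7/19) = -224/361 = -0.62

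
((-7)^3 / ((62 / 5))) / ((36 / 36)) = -1715 / 62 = -27.66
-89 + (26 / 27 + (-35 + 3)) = -3241 / 27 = -120.04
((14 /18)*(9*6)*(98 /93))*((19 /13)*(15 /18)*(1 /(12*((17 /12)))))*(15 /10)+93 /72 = 994421 /164424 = 6.05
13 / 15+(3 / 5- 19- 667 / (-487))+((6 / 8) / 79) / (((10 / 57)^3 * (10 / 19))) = -59201714539 / 4616760000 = -12.82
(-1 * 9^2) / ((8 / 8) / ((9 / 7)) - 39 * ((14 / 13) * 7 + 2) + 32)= 729 / 3053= 0.24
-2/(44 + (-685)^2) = -0.00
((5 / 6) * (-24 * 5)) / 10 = -10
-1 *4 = -4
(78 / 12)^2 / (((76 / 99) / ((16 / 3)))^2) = 736164 / 361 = 2039.24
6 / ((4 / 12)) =18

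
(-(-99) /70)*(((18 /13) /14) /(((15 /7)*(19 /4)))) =594 /43225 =0.01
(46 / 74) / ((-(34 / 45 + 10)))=-1035 / 17908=-0.06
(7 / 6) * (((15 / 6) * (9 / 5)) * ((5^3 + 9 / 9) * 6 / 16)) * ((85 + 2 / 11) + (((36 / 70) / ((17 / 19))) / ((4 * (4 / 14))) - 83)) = 39852729 / 59840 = 665.99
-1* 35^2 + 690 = -535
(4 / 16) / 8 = 1 / 32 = 0.03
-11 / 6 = -1.83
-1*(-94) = 94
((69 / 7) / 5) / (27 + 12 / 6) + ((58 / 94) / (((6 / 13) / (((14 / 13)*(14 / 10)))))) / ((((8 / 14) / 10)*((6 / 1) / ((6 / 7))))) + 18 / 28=822889 / 143115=5.75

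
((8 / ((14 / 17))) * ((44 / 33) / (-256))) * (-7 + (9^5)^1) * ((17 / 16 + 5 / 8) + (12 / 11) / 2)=-65743267 / 9856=-6670.38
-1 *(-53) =53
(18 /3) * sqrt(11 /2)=3 * sqrt(22)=14.07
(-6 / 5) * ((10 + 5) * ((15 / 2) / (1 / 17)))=-2295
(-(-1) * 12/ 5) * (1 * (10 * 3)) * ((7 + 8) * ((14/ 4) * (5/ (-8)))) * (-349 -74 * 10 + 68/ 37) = 190063125/ 74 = 2568420.61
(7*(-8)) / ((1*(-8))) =7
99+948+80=1127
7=7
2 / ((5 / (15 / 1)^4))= 20250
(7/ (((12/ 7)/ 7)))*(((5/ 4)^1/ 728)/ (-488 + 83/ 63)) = -5145/ 51019904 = -0.00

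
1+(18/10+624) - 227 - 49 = 1754/5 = 350.80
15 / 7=2.14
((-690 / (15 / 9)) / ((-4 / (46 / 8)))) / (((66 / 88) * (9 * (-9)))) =-529 / 54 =-9.80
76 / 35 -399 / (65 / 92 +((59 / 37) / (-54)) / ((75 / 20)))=-19179227456 / 33710915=-568.93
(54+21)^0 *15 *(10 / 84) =25 / 14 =1.79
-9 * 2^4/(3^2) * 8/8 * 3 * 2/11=-96/11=-8.73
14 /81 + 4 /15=178 /405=0.44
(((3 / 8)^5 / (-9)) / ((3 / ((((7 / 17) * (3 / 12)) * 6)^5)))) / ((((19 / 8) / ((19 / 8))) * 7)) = -5250987 / 1488827973632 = -0.00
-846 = -846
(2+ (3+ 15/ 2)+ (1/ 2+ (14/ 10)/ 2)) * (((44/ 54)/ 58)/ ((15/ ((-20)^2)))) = 12056/ 2349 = 5.13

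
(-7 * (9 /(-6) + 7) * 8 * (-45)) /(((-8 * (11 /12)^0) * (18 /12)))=-1155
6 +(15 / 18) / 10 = 73 / 12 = 6.08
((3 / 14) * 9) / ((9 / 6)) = 9 / 7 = 1.29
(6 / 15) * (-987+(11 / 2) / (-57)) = -112529 / 285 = -394.84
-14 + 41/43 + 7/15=-8114/645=-12.58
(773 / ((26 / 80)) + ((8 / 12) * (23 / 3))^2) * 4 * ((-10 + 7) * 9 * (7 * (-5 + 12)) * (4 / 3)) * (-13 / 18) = 992554976 / 81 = 12253765.14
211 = 211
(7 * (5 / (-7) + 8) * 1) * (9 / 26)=459 / 26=17.65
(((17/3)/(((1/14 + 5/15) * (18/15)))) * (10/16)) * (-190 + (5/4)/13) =-1728125/1248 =-1384.72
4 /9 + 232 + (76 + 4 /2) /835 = 1747522 /7515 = 232.54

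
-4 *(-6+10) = -16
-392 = -392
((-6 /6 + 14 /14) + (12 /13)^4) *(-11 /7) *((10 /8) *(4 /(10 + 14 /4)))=-84480 /199927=-0.42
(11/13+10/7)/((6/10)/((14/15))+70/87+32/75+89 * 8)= 0.00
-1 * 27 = -27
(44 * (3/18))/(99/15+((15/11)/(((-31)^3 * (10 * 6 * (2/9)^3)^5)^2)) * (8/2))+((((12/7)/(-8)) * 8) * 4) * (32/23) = -144215953411409647195426353559922176/17108966335218236636624103528090801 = -8.43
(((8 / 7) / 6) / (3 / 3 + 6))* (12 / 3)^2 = 64 / 147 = 0.44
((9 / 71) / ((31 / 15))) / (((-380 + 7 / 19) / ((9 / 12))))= -7695 / 63503252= -0.00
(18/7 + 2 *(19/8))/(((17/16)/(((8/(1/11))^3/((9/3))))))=558807040/357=1565285.83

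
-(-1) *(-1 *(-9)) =9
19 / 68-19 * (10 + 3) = -16777 / 68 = -246.72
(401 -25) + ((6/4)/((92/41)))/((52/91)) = 277597/736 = 377.17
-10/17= -0.59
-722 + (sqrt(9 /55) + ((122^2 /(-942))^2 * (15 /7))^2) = 3 * sqrt(55) /55 + 76489472676567598 /267939781641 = 285473.03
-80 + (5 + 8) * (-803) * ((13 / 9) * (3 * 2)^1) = -271654 / 3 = -90551.33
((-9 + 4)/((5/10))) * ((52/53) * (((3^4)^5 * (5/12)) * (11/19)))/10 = -831016948905/1007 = -825240267.04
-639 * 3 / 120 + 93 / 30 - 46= -471 / 8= -58.88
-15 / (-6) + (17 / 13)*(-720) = -939.04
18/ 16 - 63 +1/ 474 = -117311/ 1896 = -61.87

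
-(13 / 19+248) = -4725 / 19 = -248.68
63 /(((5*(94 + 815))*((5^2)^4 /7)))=49 /197265625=0.00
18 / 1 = 18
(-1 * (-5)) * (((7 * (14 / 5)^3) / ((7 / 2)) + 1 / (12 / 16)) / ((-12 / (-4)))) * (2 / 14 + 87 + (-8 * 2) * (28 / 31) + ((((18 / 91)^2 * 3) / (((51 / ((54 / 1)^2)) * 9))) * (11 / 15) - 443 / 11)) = 134227693376948 / 54005576625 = 2485.44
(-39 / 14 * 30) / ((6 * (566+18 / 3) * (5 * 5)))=-0.00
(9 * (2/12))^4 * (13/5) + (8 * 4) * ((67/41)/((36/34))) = 1846477/29520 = 62.55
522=522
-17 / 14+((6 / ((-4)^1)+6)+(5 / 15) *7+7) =265 / 21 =12.62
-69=-69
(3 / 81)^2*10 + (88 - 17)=71.01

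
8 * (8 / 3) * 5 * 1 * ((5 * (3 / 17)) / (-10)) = -160 / 17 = -9.41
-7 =-7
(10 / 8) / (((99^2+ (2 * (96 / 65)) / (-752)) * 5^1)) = 3055 / 119768172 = 0.00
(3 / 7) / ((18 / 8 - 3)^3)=-64 / 63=-1.02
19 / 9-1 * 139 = -1232 / 9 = -136.89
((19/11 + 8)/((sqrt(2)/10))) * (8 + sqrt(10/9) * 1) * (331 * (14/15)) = 495838 * sqrt(2) * (sqrt(10) + 24)/99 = 192391.46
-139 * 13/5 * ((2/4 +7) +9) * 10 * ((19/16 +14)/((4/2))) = -14490333/32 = -452822.91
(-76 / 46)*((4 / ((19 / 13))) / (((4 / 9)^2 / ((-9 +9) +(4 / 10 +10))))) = -27378 / 115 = -238.07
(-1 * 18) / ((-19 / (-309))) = -5562 / 19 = -292.74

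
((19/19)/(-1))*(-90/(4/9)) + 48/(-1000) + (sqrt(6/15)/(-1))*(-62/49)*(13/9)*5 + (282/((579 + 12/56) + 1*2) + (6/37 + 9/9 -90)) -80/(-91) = 120.76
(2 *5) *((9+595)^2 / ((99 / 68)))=248074880 / 99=2505806.87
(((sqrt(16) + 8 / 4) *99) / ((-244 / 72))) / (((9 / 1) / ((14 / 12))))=-1386 / 61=-22.72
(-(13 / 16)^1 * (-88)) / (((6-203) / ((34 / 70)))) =-2431 / 13790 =-0.18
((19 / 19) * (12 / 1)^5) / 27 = 9216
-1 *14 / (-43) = 14 / 43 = 0.33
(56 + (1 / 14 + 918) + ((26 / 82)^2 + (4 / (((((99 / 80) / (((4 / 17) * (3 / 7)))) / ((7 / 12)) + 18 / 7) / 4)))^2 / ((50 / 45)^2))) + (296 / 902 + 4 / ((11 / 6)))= 977.05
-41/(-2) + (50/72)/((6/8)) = 1157/54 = 21.43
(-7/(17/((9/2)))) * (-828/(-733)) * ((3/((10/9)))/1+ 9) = -1525797/62305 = -24.49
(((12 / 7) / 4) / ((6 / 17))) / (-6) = -17 / 84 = -0.20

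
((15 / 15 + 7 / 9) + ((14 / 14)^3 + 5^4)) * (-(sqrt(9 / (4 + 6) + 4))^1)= -3955 * sqrt(10) / 9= -1389.65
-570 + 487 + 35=-48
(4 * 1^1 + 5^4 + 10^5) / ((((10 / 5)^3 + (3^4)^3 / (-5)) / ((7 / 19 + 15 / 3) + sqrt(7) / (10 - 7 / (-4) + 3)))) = -51320790 / 10096619 - 2012580 * sqrt(7) / 31352659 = -5.25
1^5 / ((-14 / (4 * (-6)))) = 12 / 7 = 1.71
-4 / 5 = -0.80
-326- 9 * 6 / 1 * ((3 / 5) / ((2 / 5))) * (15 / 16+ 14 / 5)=-50299 / 80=-628.74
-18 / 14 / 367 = -9 / 2569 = -0.00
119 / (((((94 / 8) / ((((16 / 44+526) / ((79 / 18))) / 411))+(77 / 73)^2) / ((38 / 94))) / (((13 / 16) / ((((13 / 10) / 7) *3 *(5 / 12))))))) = 5860087926840 / 1440186472813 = 4.07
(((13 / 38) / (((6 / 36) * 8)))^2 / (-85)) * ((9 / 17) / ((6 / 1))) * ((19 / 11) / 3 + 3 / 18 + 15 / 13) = -190359 / 1468952320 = -0.00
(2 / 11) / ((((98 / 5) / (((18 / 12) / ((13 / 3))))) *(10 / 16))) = 36 / 7007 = 0.01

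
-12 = -12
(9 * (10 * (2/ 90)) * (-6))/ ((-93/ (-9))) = -36/ 31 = -1.16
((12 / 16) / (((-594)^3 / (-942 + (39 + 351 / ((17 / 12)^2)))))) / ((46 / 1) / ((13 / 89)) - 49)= 911833 / 93062355151392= 0.00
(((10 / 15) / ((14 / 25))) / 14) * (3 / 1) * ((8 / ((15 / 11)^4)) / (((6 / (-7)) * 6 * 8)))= -14641 / 1020600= -0.01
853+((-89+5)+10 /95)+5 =14708 /19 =774.11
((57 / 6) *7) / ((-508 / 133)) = -17689 / 1016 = -17.41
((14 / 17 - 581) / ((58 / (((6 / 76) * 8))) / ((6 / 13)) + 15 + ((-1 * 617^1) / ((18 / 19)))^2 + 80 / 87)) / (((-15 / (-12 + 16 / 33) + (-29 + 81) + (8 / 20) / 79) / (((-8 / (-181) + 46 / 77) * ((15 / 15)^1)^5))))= -26131265727660 / 1588098227547914291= -0.00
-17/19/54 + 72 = 73855/1026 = 71.98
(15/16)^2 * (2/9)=25/128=0.20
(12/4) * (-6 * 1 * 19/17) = -342/17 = -20.12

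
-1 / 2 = -0.50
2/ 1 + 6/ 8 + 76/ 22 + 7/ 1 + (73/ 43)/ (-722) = 9017257/ 683012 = 13.20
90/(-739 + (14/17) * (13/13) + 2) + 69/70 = 151287/175210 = 0.86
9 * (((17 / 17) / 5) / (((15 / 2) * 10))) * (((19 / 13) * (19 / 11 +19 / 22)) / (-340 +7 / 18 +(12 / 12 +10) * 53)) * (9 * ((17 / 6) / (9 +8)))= 87723 / 156620750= 0.00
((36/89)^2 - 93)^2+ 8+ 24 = 542757669161/62742241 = 8650.59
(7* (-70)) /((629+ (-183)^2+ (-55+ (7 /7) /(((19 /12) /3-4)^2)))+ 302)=-7656250 /536954421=-0.01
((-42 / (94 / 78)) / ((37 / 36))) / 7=-8424 / 1739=-4.84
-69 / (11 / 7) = -483 / 11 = -43.91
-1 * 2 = -2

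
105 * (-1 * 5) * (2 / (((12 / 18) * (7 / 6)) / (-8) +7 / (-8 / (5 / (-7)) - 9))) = -118800 / 349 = -340.40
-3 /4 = -0.75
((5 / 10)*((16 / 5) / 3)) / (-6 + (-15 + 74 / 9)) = -24 / 575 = -0.04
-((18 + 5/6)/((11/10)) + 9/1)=-862/33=-26.12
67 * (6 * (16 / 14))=3216 / 7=459.43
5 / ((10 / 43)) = 43 / 2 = 21.50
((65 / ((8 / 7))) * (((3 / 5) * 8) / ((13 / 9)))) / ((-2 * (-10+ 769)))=-63 / 506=-0.12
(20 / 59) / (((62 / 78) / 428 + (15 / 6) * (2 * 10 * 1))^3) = 0.00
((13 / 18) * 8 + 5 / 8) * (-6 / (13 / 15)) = -2305 / 52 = -44.33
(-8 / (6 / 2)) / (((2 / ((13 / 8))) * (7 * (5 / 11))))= -0.68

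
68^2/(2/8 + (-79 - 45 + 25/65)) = -240448/6415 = -37.48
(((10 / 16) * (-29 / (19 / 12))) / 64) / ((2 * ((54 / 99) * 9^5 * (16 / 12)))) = -1595 / 765904896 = -0.00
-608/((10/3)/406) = -370272/5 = -74054.40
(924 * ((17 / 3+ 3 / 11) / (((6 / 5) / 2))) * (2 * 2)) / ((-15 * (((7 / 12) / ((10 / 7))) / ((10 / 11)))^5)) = -17694720000000000 / 132632423693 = -133411.72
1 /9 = 0.11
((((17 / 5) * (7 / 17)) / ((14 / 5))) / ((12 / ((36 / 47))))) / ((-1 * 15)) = -1 / 470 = -0.00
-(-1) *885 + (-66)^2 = 5241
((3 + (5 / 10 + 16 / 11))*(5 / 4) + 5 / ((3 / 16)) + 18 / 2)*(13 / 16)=143663 / 4224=34.01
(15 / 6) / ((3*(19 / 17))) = 85 / 114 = 0.75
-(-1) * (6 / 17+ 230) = 3916 / 17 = 230.35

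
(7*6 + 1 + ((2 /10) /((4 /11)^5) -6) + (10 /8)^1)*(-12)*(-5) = 1070673 /256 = 4182.32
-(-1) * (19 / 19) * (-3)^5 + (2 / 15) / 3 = -242.96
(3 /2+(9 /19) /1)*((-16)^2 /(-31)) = -9600 /589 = -16.30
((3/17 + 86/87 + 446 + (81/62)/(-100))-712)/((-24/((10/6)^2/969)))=2428603999/76771032768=0.03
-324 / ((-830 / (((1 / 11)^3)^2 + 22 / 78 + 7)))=27168661602 / 9557571595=2.84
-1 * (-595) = 595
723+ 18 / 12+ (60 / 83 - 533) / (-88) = 730.55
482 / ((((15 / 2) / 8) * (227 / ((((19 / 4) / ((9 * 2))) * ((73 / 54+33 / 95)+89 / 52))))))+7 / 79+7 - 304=-1252848650447 / 4248776025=-294.87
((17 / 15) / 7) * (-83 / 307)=-1411 / 32235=-0.04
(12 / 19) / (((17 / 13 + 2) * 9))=0.02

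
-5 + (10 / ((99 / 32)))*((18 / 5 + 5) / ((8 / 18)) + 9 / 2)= 72.09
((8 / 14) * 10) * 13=520 / 7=74.29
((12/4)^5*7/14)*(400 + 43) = 53824.50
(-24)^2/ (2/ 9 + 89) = 5184/ 803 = 6.46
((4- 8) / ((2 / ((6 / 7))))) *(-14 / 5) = 24 / 5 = 4.80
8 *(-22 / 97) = -176 / 97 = -1.81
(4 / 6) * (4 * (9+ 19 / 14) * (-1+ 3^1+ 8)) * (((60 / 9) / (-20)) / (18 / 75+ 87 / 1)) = -145000 / 137403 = -1.06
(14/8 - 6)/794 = -17/3176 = -0.01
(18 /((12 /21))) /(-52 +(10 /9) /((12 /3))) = -81 /133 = -0.61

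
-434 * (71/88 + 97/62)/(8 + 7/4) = -105.55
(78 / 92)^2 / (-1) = -0.72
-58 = -58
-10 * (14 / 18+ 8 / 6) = -190 / 9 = -21.11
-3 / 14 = -0.21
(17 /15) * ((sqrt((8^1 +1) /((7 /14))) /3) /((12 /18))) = 17 * sqrt(2) /10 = 2.40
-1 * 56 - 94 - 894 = -1044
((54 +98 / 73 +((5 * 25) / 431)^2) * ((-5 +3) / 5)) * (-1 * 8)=2405168208 / 13560553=177.37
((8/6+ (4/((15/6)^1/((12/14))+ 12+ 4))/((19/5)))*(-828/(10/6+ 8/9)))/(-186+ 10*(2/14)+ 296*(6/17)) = 57744036/10277879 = 5.62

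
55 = 55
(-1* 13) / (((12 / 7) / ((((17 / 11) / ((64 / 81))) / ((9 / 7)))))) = -32487 / 2816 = -11.54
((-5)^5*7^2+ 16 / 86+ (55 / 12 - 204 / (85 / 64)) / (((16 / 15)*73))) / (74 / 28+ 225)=-215337829609 / 320127776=-672.66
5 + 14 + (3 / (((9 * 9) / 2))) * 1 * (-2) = 509 / 27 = 18.85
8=8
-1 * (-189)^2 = -35721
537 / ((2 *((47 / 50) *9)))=4475 / 141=31.74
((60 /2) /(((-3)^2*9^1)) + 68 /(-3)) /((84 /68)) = -1462 /81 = -18.05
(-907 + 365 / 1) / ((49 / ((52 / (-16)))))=3523 / 98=35.95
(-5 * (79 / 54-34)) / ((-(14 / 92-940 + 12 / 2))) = 0.17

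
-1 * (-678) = 678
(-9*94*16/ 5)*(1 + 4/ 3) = -6316.80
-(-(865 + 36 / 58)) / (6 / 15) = 125515 / 58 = 2164.05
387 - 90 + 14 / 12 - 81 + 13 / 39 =435 / 2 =217.50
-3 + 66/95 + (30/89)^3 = -151823211/66972055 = -2.27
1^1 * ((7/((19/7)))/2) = 49/38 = 1.29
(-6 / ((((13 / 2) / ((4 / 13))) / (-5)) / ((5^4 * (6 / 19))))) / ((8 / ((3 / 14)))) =7.51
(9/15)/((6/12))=1.20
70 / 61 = 1.15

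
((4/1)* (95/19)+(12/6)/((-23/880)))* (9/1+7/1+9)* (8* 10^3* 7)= -79130434.78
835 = 835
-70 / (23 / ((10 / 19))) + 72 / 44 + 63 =303007 / 4807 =63.03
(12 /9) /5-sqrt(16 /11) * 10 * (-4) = 48.51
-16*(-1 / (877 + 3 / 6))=32 / 1755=0.02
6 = 6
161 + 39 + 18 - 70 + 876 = 1024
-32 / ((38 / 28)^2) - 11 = -10243 / 361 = -28.37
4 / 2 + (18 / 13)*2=62 / 13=4.77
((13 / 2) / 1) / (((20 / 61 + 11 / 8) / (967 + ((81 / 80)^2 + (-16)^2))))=6212172473 / 1329600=4672.21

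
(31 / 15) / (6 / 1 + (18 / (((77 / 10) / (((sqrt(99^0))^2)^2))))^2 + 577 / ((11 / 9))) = 183799 / 43005015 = 0.00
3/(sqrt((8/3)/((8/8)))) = 3 * sqrt(6)/4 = 1.84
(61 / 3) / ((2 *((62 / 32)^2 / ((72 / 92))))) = 46848 / 22103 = 2.12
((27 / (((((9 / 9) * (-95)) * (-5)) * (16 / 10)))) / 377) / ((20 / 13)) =0.00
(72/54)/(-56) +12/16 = 61/84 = 0.73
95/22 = 4.32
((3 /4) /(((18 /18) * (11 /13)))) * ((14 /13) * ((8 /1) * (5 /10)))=42 /11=3.82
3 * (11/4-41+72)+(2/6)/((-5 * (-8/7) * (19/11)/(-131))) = 220763/2280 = 96.83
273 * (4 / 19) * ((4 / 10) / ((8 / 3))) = 819 / 95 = 8.62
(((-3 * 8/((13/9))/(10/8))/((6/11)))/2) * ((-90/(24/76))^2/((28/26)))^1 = -919002.86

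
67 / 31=2.16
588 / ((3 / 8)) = 1568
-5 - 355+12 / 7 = -2508 / 7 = -358.29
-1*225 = -225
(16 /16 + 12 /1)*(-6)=-78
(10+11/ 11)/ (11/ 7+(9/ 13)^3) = 169169/ 29270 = 5.78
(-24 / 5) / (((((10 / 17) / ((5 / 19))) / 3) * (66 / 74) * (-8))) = 1887 / 2090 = 0.90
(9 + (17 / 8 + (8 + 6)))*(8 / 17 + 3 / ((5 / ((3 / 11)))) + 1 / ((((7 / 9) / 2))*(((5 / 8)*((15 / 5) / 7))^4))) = 35249383199 / 2805000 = 12566.63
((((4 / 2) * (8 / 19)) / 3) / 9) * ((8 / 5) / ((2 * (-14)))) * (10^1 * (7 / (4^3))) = -1 / 513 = -0.00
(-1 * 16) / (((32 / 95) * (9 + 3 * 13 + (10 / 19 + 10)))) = -1805 / 2224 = -0.81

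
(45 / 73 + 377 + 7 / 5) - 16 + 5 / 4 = 531829 / 1460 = 364.27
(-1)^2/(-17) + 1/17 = 0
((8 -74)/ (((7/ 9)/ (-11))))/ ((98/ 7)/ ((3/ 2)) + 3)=19602/ 259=75.68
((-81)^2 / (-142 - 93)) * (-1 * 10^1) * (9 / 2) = 59049 / 47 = 1256.36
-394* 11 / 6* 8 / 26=-8668 / 39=-222.26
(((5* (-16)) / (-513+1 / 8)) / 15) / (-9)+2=221434 / 110781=2.00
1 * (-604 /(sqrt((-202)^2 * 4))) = -151 /101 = -1.50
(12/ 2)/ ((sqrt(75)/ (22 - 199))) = -122.63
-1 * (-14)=14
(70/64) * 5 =175/32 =5.47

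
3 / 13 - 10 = -127 / 13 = -9.77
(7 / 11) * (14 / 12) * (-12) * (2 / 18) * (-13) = 1274 / 99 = 12.87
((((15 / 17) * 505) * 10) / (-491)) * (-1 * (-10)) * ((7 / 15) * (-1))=353500 / 8347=42.35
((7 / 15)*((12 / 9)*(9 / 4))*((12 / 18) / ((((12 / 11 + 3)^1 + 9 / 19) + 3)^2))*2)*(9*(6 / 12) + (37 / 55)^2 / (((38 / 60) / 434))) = 641344354 / 62489025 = 10.26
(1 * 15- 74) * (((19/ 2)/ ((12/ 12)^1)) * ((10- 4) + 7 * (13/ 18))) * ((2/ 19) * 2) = -11741/ 9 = -1304.56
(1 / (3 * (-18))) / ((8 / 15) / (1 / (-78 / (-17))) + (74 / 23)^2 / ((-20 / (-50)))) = -44965 / 68778828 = -0.00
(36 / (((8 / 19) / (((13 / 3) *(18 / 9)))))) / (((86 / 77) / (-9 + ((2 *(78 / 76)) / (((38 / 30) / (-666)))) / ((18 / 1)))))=-37378341 / 817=-45750.72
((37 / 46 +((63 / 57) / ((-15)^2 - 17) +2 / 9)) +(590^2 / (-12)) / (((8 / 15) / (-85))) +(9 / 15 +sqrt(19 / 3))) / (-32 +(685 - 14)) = sqrt(57) / 1917 +18910386881177 / 2613714480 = 7235.07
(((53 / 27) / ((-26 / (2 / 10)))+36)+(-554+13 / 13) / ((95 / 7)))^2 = 100875476881 / 4447556100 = 22.68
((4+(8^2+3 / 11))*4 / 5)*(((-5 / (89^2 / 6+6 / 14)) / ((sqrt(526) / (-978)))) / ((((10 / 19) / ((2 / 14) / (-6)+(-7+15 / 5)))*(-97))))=2358408858*sqrt(526) / 77823218825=0.70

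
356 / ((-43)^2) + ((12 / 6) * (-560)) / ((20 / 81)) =-8386708 / 1849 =-4535.81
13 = 13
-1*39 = -39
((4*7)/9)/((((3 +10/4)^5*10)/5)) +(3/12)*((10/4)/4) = 7261631/46382688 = 0.16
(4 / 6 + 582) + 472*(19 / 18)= 9728 / 9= 1080.89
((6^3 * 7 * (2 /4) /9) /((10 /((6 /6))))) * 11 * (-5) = -462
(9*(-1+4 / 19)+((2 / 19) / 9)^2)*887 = -184284007 / 29241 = -6302.25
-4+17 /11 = -27 /11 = -2.45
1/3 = 0.33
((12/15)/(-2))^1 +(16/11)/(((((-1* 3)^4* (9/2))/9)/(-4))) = -2422/4455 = -0.54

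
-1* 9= -9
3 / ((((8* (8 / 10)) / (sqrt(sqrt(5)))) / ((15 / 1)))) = 225* 5^(1 / 4) / 32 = 10.51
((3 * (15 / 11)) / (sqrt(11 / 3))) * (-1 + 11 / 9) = 0.47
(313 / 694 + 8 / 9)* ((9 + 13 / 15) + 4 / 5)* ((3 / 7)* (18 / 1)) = 267808 / 2429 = 110.25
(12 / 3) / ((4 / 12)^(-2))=4 / 9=0.44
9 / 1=9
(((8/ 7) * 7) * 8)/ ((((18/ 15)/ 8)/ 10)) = 12800/ 3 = 4266.67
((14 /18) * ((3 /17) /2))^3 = 343 /1061208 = 0.00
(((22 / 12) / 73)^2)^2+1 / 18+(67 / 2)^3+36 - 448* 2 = 1352015206776079 / 36804120336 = 36735.43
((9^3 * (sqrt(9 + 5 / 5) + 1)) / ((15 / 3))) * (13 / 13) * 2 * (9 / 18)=729 / 5 + 729 * sqrt(10) / 5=606.86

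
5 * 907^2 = 4113245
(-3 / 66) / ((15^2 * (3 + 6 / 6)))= -1 / 19800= -0.00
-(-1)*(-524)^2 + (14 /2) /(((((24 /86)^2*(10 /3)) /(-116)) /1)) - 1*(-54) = 271502.11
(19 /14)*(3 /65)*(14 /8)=0.11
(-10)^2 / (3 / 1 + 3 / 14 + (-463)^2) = 1400 / 3001211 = 0.00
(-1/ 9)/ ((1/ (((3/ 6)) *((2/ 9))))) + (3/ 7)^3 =1844/ 27783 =0.07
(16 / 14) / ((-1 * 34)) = -4 / 119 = -0.03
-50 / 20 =-5 / 2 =-2.50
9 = 9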